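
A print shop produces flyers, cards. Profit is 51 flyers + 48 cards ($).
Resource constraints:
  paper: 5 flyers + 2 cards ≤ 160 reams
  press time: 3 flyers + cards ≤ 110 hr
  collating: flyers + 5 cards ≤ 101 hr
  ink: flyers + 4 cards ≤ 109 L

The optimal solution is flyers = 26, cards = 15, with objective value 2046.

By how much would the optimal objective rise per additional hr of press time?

0

At the optimum: paper uses 160 of 160 (binding); press time uses 93 of 110 (slack = 17); collating uses 101 of 101 (binding); ink uses 86 of 109 (slack = 23).
By complementary slackness, y = 0 for the non-binding constraints.
From A_Bᵀ y = c: 5·y_paper + 1·y_collating = 51; 2·y_paper + 5·y_collating = 48.
→ y_paper = 9 and y_collating = 6.
Shadow price of press time = 0.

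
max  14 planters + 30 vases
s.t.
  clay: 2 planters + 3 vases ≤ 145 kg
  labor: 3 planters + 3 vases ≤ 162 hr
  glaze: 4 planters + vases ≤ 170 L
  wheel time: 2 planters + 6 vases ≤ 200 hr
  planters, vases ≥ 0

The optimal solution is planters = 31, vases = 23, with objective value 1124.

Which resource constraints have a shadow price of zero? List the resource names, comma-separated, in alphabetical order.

clay, glaze

clay: 131/145 (slack 14)
labor: 162/162 (binding)
glaze: 147/170 (slack 23)
wheel time: 200/200 (binding)
By complementary slackness, a constraint with positive slack has shadow price 0 → clay, glaze.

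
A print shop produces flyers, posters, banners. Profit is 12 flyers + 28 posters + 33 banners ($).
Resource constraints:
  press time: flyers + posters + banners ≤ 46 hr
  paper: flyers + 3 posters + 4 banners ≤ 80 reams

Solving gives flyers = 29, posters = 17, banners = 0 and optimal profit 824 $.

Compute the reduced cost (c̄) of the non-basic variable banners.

-3

Check each constraint at x*: press time 46/46 (tight); paper 80/80 (tight).
Dual feasibility on the basic columns requires 1·y_press time + 1·y_paper = 12, 1·y_press time + 3·y_paper = 28.
Solving: y_press time = 4, y_paper = 8.
Reduced cost of banners: c₃ − yᵀa₃ = 33 − (4·1 + 8·4) = 33 − 36 = -3.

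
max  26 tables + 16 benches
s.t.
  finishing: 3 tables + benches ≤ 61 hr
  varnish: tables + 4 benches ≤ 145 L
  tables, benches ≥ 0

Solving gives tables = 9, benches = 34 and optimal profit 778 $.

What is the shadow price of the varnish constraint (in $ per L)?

2

Check each constraint at x*: finishing 61/61 (tight); varnish 145/145 (tight).
From A_Bᵀ y = c: 3·y_finishing + 1·y_varnish = 26; 1·y_finishing + 4·y_varnish = 16.
Solving: y_finishing = 8, y_varnish = 2.
Shadow price of varnish = 2.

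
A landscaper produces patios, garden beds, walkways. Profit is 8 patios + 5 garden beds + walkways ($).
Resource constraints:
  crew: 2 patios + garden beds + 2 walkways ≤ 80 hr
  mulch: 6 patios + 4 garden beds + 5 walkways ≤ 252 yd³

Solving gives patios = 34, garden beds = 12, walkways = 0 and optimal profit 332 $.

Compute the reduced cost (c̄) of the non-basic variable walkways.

Both crew and mulch are binding at x*.
From A_Bᵀ y = c: 2·y_crew + 6·y_mulch = 8; 1·y_crew + 4·y_mulch = 5.
Solving: y_crew = 1, y_mulch = 1.
Reduced cost of walkways: c₃ − yᵀa₃ = 1 − (1·2 + 1·5) = 1 − 7 = -6.

-6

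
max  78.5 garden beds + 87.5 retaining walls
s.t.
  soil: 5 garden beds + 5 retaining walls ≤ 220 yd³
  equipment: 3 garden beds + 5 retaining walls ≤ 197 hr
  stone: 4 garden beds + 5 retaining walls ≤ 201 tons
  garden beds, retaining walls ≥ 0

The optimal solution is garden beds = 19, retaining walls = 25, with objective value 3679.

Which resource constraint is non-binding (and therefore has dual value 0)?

equipment

soil: 220/220 (binding)
equipment: 182/197 (slack 15)
stone: 201/201 (binding)
By complementary slackness, a constraint with positive slack has shadow price 0 → equipment.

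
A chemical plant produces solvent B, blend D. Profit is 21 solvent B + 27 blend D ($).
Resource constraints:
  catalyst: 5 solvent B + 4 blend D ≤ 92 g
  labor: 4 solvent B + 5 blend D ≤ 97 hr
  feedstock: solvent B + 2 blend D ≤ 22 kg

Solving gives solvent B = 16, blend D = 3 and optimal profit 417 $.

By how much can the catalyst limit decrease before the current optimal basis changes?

48

Binding constraints: catalyst, feedstock. The basis is B = [[5,4],[1,2]] with det 6.
Per unit decrease in catalyst, x* moves by d = (-0.3333, 0.1667).
The basis stays optimal until solvent B reaches 0; allowable decrease = 48 g.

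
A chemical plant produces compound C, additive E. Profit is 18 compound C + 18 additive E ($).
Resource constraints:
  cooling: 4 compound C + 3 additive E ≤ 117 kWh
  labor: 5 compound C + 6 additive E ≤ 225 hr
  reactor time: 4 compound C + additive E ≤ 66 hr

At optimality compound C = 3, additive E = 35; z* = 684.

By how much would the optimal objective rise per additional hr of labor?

Binding: cooling and labor. Non-binding: reactor time (19 unused).
Slack constraints have shadow price 0 (complementary slackness).
Dual feasibility on the basic columns requires 4·y_cooling + 5·y_labor = 18, 3·y_cooling + 6·y_labor = 18.
Solving: y_cooling = 2, y_labor = 2.
Shadow price of labor = 2.

2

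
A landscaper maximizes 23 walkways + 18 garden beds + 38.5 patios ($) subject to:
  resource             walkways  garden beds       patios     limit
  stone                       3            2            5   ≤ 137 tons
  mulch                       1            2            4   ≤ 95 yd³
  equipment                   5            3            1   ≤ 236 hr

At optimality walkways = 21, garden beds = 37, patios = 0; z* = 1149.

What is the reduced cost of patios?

-4.5

Binding: stone and mulch. Non-binding: equipment (20 unused).
Since equipment is not tight, its dual is 0.
Dual feasibility on the basic columns requires 3·y_stone + 1·y_mulch = 23, 2·y_stone + 2·y_mulch = 18.
Solving: y_stone = 7, y_mulch = 2.
Reduced cost of patios: c₃ − yᵀa₃ = 38.5 − (7·5 + 2·4) = 38.5 − 43 = -4.5.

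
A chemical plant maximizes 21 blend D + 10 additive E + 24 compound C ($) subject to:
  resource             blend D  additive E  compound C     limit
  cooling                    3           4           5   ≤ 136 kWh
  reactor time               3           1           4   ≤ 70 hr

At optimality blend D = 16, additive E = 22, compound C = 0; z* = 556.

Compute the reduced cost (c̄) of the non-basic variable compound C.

-5

Check each constraint at x*: cooling 136/136 (tight); reactor time 70/70 (tight).
Dual feasibility on the basic columns requires 3·y_cooling + 3·y_reactor time = 21, 4·y_cooling + 1·y_reactor time = 10.
Solving: y_cooling = 1, y_reactor time = 6.
Reduced cost of compound C: c₃ − yᵀa₃ = 24 − (1·5 + 6·4) = 24 − 29 = -5.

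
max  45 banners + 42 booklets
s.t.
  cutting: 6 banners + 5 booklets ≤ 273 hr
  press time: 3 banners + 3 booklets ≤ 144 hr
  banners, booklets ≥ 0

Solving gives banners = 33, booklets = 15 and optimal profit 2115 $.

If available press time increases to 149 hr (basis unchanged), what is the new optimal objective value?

Both cutting and press time are binding at x*.
Dual feasibility on the basic columns requires 6·y_cutting + 3·y_press time = 45, 5·y_cutting + 3·y_press time = 42.
This yields shadow prices y_cutting = 3, y_press time = 9.
Δz = y_press time·Δb = 9 × (5) = 45, so new z* = 2115 + 45 = 2160.

2160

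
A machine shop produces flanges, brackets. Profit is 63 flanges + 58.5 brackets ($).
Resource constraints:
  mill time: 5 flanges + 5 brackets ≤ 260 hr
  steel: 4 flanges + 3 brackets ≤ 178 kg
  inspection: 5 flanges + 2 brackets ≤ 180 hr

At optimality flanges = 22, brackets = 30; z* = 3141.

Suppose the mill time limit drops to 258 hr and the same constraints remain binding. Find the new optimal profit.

3123

Binding: mill time and steel. Non-binding: inspection (10 unused).
By complementary slackness, y = 0 for the non-binding constraint.
The binding rows give the dual system: 5·y_mill time + 4·y_steel = 63 and 5·y_mill time + 3·y_steel = 58.5.
Solving: y_mill time = 9, y_steel = 4.5.
Δz = y_mill time·Δb = 9 × (-2) = -18, so new z* = 3141 − 18 = 3123.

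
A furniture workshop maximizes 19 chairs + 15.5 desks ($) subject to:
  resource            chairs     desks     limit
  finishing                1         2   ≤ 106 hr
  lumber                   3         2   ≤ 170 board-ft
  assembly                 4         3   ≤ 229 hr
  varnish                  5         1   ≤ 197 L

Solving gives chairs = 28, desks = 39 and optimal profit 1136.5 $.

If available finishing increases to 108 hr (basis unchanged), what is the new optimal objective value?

Check each constraint at x*: finishing 106/106 (tight); lumber 162/170 (slack 8); assembly 229/229 (tight); varnish 179/197 (slack 18).
By complementary slackness, y = 0 for the non-binding constraints.
From A_Bᵀ y = c: 1·y_finishing + 4·y_assembly = 19; 2·y_finishing + 3·y_assembly = 15.5.
This yields shadow prices y_finishing = 1, y_assembly = 4.5.
Δz = y_finishing·Δb = 1 × (2) = 2, so new z* = 1136.5 + 2 = 1138.5.

1138.5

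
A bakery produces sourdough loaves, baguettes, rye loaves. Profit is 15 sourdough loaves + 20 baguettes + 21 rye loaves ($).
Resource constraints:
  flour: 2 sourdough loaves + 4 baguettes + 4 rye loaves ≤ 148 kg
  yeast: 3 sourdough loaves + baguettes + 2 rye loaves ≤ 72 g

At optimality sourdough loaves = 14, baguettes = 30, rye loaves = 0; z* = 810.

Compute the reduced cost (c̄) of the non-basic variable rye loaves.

-1

At the optimum: flour uses 148 of 148 (binding); yeast uses 72 of 72 (binding).
The binding rows give the dual system: 2·y_flour + 3·y_yeast = 15 and 4·y_flour + 1·y_yeast = 20.
Solving: y_flour = 4.5, y_yeast = 2.
Reduced cost of rye loaves: c₃ − yᵀa₃ = 21 − (4.5·4 + 2·2) = 21 − 22 = -1.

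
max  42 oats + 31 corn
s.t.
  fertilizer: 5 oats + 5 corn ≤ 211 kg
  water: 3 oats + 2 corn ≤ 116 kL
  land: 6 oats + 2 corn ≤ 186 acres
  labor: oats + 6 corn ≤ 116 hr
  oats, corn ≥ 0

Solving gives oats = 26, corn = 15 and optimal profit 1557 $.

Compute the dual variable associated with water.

At the optimum: fertilizer uses 205 of 211 (slack = 6); water uses 108 of 116 (slack = 8); land uses 186 of 186 (binding); labor uses 116 of 116 (binding).
Slack constraints have shadow price 0 (complementary slackness).
Dual feasibility on the basic columns requires 6·y_land + 1·y_labor = 42, 2·y_land + 6·y_labor = 31.
This yields shadow prices y_land = 6.5, y_labor = 3.
Shadow price of water = 0.

0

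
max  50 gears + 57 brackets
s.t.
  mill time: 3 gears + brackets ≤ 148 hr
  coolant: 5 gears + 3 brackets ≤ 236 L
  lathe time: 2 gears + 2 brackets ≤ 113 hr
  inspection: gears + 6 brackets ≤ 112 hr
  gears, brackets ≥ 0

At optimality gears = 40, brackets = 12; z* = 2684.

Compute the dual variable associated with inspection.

5

Check each constraint at x*: mill time 132/148 (slack 16); coolant 236/236 (tight); lathe time 104/113 (slack 9); inspection 112/112 (tight).
Slack constraints have shadow price 0 (complementary slackness).
Dual feasibility on the basic columns requires 5·y_coolant + 1·y_inspection = 50, 3·y_coolant + 6·y_inspection = 57.
→ y_coolant = 9 and y_inspection = 5.
Shadow price of inspection = 5.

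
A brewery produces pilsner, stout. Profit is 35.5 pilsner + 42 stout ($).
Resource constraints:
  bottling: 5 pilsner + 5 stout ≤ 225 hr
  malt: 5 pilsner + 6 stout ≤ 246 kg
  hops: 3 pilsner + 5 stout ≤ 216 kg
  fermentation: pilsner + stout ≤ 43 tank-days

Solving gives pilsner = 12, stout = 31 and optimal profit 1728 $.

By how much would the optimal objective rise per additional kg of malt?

Binding: malt and fermentation. Non-binding: bottling (10 unused), hops (25 unused).
By complementary slackness, y = 0 for the non-binding constraints.
The binding rows give the dual system: 5·y_malt + 1·y_fermentation = 35.5 and 6·y_malt + 1·y_fermentation = 42.
→ y_malt = 6.5 and y_fermentation = 3.
Shadow price of malt = 6.5.

6.5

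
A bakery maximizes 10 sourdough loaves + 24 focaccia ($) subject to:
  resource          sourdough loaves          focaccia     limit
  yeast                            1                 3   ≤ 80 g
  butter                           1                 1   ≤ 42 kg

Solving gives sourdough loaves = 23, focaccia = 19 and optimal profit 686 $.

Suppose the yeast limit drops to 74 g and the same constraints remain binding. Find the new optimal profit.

644

At the optimum: yeast uses 80 of 80 (binding); butter uses 42 of 42 (binding).
From A_Bᵀ y = c: 1·y_yeast + 1·y_butter = 10; 3·y_yeast + 1·y_butter = 24.
This yields shadow prices y_yeast = 7, y_butter = 3.
Δz = y_yeast·Δb = 7 × (-6) = -42, so new z* = 686 − 42 = 644.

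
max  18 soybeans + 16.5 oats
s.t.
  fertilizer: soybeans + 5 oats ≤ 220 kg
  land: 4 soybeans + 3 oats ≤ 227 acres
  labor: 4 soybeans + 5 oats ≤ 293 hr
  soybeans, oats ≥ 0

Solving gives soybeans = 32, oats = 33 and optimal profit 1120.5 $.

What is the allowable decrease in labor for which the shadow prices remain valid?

66

Binding constraints: land, labor. The basis is B = [[4,3],[4,5]] with det 8.
Per unit decrease in labor, x* moves by d = (0.375, -0.5).
The basis stays optimal until oats reaches 0; allowable decrease = 66 hr.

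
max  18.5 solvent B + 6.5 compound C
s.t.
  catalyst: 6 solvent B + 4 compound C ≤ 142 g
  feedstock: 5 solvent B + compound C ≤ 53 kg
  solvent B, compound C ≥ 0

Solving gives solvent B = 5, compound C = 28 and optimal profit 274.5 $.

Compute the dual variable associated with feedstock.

Check each constraint at x*: catalyst 142/142 (tight); feedstock 53/53 (tight).
Dual feasibility on the basic columns requires 6·y_catalyst + 5·y_feedstock = 18.5, 4·y_catalyst + 1·y_feedstock = 6.5.
Solving: y_catalyst = 1, y_feedstock = 2.5.
Shadow price of feedstock = 2.5.

2.5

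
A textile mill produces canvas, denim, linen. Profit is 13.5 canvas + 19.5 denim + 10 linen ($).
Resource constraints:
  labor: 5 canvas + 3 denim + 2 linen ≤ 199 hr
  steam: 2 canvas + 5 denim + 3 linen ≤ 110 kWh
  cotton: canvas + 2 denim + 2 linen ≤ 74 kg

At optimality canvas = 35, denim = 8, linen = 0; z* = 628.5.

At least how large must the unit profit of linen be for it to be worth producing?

12

At the optimum: labor uses 199 of 199 (binding); steam uses 110 of 110 (binding); cotton uses 51 of 74 (slack = 23).
Since cotton is not tight, its dual is 0.
Dual feasibility on the basic columns requires 5·y_labor + 2·y_steam = 13.5, 3·y_labor + 5·y_steam = 19.5.
→ y_labor = 1.5 and y_steam = 3.
linen enters the basis when its profit ≥ yᵀa₃ = 1.5·2 + 3·3 = 12.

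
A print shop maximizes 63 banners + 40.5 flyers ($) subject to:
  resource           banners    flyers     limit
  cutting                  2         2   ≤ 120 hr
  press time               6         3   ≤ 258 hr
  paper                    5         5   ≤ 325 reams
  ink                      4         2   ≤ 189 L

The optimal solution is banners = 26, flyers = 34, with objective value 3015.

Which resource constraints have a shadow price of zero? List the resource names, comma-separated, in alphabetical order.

cutting: 120/120 (binding)
press time: 258/258 (binding)
paper: 300/325 (slack 25)
ink: 172/189 (slack 17)
By complementary slackness, a constraint with positive slack has shadow price 0 → ink, paper.

ink, paper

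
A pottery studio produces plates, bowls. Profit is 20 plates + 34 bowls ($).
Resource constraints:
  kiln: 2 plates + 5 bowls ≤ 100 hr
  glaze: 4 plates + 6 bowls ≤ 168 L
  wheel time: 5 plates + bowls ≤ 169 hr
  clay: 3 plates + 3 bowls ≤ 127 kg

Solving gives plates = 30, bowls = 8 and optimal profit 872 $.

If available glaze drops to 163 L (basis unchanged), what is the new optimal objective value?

Binding: kiln and glaze. Non-binding: wheel time (11 unused), clay (13 unused).
Since wheel time, clay are not tight, their duals are 0.
The binding rows give the dual system: 2·y_kiln + 4·y_glaze = 20 and 5·y_kiln + 6·y_glaze = 34.
This yields shadow prices y_kiln = 2, y_glaze = 4.
Δz = y_glaze·Δb = 4 × (-5) = -20, so new z* = 872 − 20 = 852.

852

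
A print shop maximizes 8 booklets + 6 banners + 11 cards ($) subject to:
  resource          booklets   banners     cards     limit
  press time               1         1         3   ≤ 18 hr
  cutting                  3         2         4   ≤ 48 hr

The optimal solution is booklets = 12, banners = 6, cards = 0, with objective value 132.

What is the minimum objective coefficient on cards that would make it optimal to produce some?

Check each constraint at x*: press time 18/18 (tight); cutting 48/48 (tight).
From A_Bᵀ y = c: 1·y_press time + 3·y_cutting = 8; 1·y_press time + 2·y_cutting = 6.
This yields shadow prices y_press time = 2, y_cutting = 2.
cards enters the basis when its profit ≥ yᵀa₃ = 2·3 + 2·4 = 14.

14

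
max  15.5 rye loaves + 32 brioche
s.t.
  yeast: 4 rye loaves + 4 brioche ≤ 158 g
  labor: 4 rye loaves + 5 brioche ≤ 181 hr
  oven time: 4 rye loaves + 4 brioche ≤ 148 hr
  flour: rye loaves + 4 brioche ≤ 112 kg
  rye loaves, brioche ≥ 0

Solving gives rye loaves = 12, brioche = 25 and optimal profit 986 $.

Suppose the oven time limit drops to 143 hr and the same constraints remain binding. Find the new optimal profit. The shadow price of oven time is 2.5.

Δb = -5, so new z* = 986 + (2.5)·(-5) = 986 − 12.5 = 973.5.

973.5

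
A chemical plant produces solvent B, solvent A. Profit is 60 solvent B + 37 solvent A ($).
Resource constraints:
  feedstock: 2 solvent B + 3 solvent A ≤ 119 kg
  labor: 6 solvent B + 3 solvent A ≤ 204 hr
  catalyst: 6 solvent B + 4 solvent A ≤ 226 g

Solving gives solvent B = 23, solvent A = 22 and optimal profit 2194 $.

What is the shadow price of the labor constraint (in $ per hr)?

3

Binding: labor and catalyst. Non-binding: feedstock (7 unused).
Since feedstock is not tight, its dual is 0.
Dual feasibility on the basic columns requires 6·y_labor + 6·y_catalyst = 60, 3·y_labor + 4·y_catalyst = 37.
This yields shadow prices y_labor = 3, y_catalyst = 7.
Shadow price of labor = 3.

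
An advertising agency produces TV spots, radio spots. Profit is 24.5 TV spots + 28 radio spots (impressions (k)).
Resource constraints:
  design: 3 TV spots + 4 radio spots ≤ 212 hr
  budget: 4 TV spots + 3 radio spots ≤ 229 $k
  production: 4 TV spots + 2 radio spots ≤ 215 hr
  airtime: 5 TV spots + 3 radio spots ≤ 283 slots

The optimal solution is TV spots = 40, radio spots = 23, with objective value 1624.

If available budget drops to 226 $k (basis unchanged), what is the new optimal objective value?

1618

Check each constraint at x*: design 212/212 (tight); budget 229/229 (tight); production 206/215 (slack 9); airtime 269/283 (slack 14).
Slack constraints have shadow price 0 (complementary slackness).
Dual feasibility on the basic columns requires 3·y_design + 4·y_budget = 24.5, 4·y_design + 3·y_budget = 28.
Solving: y_design = 5.5, y_budget = 2.
Δz = y_budget·Δb = 2 × (-3) = -6, so new z* = 1624 − 6 = 1618.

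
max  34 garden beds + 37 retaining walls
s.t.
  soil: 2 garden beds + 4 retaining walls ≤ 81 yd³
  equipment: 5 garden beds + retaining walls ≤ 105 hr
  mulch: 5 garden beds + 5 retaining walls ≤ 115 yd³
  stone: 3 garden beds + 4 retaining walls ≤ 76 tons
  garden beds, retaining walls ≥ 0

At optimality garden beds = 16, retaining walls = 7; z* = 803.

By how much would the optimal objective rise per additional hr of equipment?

0

Binding: mulch and stone. Non-binding: soil (21 unused), equipment (18 unused).
By complementary slackness, y = 0 for the non-binding constraints.
The binding rows give the dual system: 5·y_mulch + 3·y_stone = 34 and 5·y_mulch + 4·y_stone = 37.
Solving: y_mulch = 5, y_stone = 3.
Shadow price of equipment = 0.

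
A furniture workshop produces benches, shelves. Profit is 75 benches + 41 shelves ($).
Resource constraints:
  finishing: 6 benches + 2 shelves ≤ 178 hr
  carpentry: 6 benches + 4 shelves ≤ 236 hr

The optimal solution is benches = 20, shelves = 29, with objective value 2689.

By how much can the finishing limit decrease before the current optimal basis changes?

60

Binding constraints: finishing, carpentry. The basis is B = [[6,2],[6,4]] with det 12.
Per unit decrease in finishing, x* moves by d = (-0.3333, 0.5).
The basis stays optimal until benches reaches 0; allowable decrease = 60 hr.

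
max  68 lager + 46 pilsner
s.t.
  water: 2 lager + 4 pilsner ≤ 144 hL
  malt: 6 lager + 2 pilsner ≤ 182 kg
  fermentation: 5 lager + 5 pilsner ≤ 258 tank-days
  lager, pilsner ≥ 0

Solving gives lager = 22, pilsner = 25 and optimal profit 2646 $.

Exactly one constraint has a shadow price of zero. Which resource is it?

fermentation

water: 144/144 (binding)
malt: 182/182 (binding)
fermentation: 235/258 (slack 23)
By complementary slackness, a constraint with positive slack has shadow price 0 → fermentation.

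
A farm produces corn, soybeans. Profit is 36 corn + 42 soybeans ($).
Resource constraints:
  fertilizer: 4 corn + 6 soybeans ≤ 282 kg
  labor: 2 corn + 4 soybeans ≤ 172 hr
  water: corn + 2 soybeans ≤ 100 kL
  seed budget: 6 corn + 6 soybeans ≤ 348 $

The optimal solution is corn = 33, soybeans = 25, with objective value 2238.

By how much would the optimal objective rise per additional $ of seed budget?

Binding: fertilizer and seed budget. Non-binding: labor (6 unused), water (17 unused).
Slack constraints have shadow price 0 (complementary slackness).
Dual feasibility on the basic columns requires 4·y_fertilizer + 6·y_seed budget = 36, 6·y_fertilizer + 6·y_seed budget = 42.
→ y_fertilizer = 3 and y_seed budget = 4.
Shadow price of seed budget = 4.

4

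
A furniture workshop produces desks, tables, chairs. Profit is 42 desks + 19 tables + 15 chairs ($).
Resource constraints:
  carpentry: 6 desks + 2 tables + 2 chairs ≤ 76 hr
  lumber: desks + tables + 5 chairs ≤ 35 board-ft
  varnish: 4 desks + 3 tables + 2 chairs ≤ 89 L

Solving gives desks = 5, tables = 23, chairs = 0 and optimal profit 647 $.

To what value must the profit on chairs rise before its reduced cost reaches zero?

Check each constraint at x*: carpentry 76/76 (tight); lumber 28/35 (slack 7); varnish 89/89 (tight).
By complementary slackness, y = 0 for the non-binding constraint.
The binding rows give the dual system: 6·y_carpentry + 4·y_varnish = 42 and 2·y_carpentry + 3·y_varnish = 19.
This yields shadow prices y_carpentry = 5, y_varnish = 3.
chairs enters the basis when its profit ≥ yᵀa₃ = 5·2 + 3·2 = 16.

16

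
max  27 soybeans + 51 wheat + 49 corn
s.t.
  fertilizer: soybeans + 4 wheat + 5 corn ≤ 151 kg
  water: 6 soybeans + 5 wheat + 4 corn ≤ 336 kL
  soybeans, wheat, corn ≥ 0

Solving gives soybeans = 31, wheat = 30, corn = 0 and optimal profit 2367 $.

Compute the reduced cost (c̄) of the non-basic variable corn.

At the optimum: fertilizer uses 151 of 151 (binding); water uses 336 of 336 (binding).
Dual feasibility on the basic columns requires 1·y_fertilizer + 6·y_water = 27, 4·y_fertilizer + 5·y_water = 51.
→ y_fertilizer = 9 and y_water = 3.
Reduced cost of corn: c₃ − yᵀa₃ = 49 − (9·5 + 3·4) = 49 − 57 = -8.

-8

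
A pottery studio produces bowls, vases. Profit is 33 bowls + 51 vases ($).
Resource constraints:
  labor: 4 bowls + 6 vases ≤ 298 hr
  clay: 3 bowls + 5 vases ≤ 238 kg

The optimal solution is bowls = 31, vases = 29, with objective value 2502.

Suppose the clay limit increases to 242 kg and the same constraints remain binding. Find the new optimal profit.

Check each constraint at x*: labor 298/298 (tight); clay 238/238 (tight).
From A_Bᵀ y = c: 4·y_labor + 3·y_clay = 33; 6·y_labor + 5·y_clay = 51.
This yields shadow prices y_labor = 6, y_clay = 3.
Δz = y_clay·Δb = 3 × (4) = 12, so new z* = 2502 + 12 = 2514.

2514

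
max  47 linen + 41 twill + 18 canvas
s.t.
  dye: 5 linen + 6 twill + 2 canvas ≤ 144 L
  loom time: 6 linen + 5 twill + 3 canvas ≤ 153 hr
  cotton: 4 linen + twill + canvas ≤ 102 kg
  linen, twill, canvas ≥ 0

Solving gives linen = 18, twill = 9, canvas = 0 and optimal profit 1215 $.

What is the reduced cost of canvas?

Check each constraint at x*: dye 144/144 (tight); loom time 153/153 (tight); cotton 81/102 (slack 21).
Slack constraints have shadow price 0 (complementary slackness).
The binding rows give the dual system: 5·y_dye + 6·y_loom time = 47 and 6·y_dye + 5·y_loom time = 41.
→ y_dye = 1 and y_loom time = 7.
Reduced cost of canvas: c₃ − yᵀa₃ = 18 − (1·2 + 7·3) = 18 − 23 = -5.

-5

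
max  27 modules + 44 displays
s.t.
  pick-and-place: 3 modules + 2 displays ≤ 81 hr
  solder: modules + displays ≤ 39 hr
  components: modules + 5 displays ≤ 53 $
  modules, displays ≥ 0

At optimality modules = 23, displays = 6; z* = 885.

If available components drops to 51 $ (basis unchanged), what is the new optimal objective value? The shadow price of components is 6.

873

Δb = -2, so new z* = 885 + (6)·(-2) = 885 − 12 = 873.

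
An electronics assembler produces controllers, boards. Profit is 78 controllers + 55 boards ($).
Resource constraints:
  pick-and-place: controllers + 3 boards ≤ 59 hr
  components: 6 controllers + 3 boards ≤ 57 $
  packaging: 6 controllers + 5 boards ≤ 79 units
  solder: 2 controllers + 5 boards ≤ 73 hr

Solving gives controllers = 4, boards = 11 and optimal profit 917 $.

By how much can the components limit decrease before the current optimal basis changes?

6

Binding constraints: components, packaging. The basis is B = [[6,3],[6,5]] with det 12.
Per unit decrease in components, x* moves by d = (-0.4167, 0.5).
The basis stays optimal until solder becomes binding; allowable decrease = 6 $.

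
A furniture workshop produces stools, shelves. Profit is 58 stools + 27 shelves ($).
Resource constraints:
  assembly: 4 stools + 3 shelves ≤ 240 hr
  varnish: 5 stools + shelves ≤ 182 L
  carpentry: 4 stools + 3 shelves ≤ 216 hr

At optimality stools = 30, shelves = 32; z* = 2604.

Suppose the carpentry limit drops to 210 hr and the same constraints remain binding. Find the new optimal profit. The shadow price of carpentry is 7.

Δb = -6, so new z* = 2604 + (7)·(-6) = 2604 − 42 = 2562.

2562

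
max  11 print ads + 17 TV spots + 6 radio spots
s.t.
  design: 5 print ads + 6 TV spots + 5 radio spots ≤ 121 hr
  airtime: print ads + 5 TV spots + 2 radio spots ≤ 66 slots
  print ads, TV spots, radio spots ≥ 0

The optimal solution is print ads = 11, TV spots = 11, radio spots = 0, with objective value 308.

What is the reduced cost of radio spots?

Check each constraint at x*: design 121/121 (tight); airtime 66/66 (tight).
Dual feasibility on the basic columns requires 5·y_design + 1·y_airtime = 11, 6·y_design + 5·y_airtime = 17.
→ y_design = 2 and y_airtime = 1.
Reduced cost of radio spots: c₃ − yᵀa₃ = 6 − (2·5 + 1·2) = 6 − 12 = -6.

-6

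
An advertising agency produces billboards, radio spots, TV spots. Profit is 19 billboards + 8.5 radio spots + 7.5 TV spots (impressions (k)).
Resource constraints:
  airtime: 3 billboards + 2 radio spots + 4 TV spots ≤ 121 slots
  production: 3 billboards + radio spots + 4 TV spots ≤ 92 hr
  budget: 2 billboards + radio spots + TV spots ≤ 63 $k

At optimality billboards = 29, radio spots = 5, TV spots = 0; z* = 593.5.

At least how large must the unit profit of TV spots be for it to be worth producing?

14.5

At the optimum: airtime uses 97 of 121 (slack = 24); production uses 92 of 92 (binding); budget uses 63 of 63 (binding).
Since airtime is not tight, its dual is 0.
The binding rows give the dual system: 3·y_production + 2·y_budget = 19 and 1·y_production + 1·y_budget = 8.5.
Solving: y_production = 2, y_budget = 6.5.
TV spots enters the basis when its profit ≥ yᵀa₃ = 2·4 + 6.5·1 = 14.5.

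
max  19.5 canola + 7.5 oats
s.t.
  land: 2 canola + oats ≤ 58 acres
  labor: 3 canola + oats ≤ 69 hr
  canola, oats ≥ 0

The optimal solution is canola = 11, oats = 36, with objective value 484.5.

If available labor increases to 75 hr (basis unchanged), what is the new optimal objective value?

Check each constraint at x*: land 58/58 (tight); labor 69/69 (tight).
The binding rows give the dual system: 2·y_land + 3·y_labor = 19.5 and 1·y_land + 1·y_labor = 7.5.
This yields shadow prices y_land = 3, y_labor = 4.5.
Δz = y_labor·Δb = 4.5 × (6) = 27, so new z* = 484.5 + 27 = 511.5.

511.5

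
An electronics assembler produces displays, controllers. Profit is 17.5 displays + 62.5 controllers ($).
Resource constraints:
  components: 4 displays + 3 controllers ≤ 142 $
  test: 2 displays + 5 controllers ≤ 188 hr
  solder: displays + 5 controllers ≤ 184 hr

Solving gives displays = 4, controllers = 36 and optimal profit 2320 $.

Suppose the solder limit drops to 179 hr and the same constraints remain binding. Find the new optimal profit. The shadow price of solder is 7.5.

Δb = -5, so new z* = 2320 + (7.5)·(-5) = 2320 − 37.5 = 2282.5.

2282.5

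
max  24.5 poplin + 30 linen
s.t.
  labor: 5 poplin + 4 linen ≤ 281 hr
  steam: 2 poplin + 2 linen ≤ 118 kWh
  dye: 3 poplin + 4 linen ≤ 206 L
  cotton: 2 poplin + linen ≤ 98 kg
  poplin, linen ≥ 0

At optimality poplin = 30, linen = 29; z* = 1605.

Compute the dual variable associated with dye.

5.5

At the optimum: labor uses 266 of 281 (slack = 15); steam uses 118 of 118 (binding); dye uses 206 of 206 (binding); cotton uses 89 of 98 (slack = 9).
By complementary slackness, y = 0 for the non-binding constraints.
Dual feasibility on the basic columns requires 2·y_steam + 3·y_dye = 24.5, 2·y_steam + 4·y_dye = 30.
→ y_steam = 4 and y_dye = 5.5.
Shadow price of dye = 5.5.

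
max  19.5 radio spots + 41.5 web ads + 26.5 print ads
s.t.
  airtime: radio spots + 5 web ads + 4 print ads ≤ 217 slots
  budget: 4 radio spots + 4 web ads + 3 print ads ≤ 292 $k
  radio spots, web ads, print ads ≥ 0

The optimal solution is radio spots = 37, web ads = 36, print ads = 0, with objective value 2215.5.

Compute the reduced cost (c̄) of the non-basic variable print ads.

Both airtime and budget are binding at x*.
From A_Bᵀ y = c: 1·y_airtime + 4·y_budget = 19.5; 5·y_airtime + 4·y_budget = 41.5.
Solving: y_airtime = 5.5, y_budget = 3.5.
Reduced cost of print ads: c₃ − yᵀa₃ = 26.5 − (5.5·4 + 3.5·3) = 26.5 − 32.5 = -6.

-6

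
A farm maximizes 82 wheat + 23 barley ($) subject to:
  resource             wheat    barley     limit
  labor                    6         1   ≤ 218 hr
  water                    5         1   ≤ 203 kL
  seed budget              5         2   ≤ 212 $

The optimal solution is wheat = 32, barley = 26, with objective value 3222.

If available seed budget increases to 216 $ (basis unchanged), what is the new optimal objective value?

3254

At the optimum: labor uses 218 of 218 (binding); water uses 186 of 203 (slack = 17); seed budget uses 212 of 212 (binding).
By complementary slackness, y = 0 for the non-binding constraint.
Dual feasibility on the basic columns requires 6·y_labor + 5·y_seed budget = 82, 1·y_labor + 2·y_seed budget = 23.
→ y_labor = 7 and y_seed budget = 8.
Δz = y_seed budget·Δb = 8 × (4) = 32, so new z* = 3222 + 32 = 3254.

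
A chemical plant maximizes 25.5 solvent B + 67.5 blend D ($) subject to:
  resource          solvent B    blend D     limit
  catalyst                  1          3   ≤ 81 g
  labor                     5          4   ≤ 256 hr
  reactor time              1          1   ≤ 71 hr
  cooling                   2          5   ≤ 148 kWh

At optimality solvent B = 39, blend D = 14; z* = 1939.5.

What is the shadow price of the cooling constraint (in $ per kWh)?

9

Binding: catalyst and cooling. Non-binding: labor (5 unused), reactor time (18 unused).
Since labor, reactor time are not tight, their duals are 0.
Dual feasibility on the basic columns requires 1·y_catalyst + 2·y_cooling = 25.5, 3·y_catalyst + 5·y_cooling = 67.5.
This yields shadow prices y_catalyst = 7.5, y_cooling = 9.
Shadow price of cooling = 9.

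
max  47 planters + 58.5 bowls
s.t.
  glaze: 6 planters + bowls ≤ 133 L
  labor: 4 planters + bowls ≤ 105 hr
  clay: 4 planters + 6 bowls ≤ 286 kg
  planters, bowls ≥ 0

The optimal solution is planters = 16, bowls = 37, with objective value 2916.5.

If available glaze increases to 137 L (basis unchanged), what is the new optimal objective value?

Binding: glaze and clay. Non-binding: labor (4 unused).
Since labor is not tight, its dual is 0.
The binding rows give the dual system: 6·y_glaze + 4·y_clay = 47 and 1·y_glaze + 6·y_clay = 58.5.
Solving: y_glaze = 1.5, y_clay = 9.5.
Δz = y_glaze·Δb = 1.5 × (4) = 6, so new z* = 2916.5 + 6 = 2922.5.

2922.5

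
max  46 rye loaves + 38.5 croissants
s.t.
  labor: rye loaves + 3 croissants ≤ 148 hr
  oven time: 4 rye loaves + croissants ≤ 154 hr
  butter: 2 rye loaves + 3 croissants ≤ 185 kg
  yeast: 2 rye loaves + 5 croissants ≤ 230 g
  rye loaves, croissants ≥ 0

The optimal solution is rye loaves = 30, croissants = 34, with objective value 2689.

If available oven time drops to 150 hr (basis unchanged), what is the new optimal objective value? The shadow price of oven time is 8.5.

Δb = -4, so new z* = 2689 + (8.5)·(-4) = 2689 − 34 = 2655.

2655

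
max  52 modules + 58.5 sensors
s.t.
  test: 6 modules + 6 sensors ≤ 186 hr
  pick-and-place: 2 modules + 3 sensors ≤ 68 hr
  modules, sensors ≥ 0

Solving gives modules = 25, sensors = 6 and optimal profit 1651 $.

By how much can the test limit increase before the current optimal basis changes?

18

Binding constraints: test, pick-and-place. The basis is B = [[6,6],[2,3]] with det 6.
Per unit increase in test, x* moves by d = (0.5, -0.3333).
The basis stays optimal until sensors reaches 0; allowable increase = 18 hr.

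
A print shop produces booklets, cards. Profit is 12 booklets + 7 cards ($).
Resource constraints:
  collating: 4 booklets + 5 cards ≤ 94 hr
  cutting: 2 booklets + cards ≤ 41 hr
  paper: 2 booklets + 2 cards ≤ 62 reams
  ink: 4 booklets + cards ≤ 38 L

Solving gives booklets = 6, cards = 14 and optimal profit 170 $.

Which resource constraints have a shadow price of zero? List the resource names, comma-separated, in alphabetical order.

cutting, paper

collating: 94/94 (binding)
cutting: 26/41 (slack 15)
paper: 40/62 (slack 22)
ink: 38/38 (binding)
By complementary slackness, a constraint with positive slack has shadow price 0 → cutting, paper.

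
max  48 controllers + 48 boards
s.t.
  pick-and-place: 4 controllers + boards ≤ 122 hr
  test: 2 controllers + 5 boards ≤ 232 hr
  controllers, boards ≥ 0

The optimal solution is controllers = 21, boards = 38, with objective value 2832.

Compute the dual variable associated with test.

8

Check each constraint at x*: pick-and-place 122/122 (tight); test 232/232 (tight).
Dual feasibility on the basic columns requires 4·y_pick-and-place + 2·y_test = 48, 1·y_pick-and-place + 5·y_test = 48.
This yields shadow prices y_pick-and-place = 8, y_test = 8.
Shadow price of test = 8.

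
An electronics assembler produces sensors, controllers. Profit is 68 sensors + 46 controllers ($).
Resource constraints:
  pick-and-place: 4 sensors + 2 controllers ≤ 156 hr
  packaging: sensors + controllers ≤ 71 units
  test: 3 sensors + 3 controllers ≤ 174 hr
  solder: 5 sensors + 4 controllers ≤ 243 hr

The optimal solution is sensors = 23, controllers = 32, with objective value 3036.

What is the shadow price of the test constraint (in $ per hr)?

Check each constraint at x*: pick-and-place 156/156 (tight); packaging 55/71 (slack 16); test 165/174 (slack 9); solder 243/243 (tight).
Since packaging, test are not tight, their duals are 0.
From A_Bᵀ y = c: 4·y_pick-and-place + 5·y_solder = 68; 2·y_pick-and-place + 4·y_solder = 46.
Solving: y_pick-and-place = 7, y_solder = 8.
Shadow price of test = 0.

0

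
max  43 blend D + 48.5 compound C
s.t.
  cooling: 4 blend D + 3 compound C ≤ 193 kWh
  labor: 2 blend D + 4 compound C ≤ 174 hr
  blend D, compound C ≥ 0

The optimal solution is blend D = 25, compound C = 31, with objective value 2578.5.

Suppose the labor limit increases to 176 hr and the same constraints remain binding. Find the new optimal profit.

2591.5

Both cooling and labor are binding at x*.
From A_Bᵀ y = c: 4·y_cooling + 2·y_labor = 43; 3·y_cooling + 4·y_labor = 48.5.
This yields shadow prices y_cooling = 7.5, y_labor = 6.5.
Δz = y_labor·Δb = 6.5 × (2) = 13, so new z* = 2578.5 + 13 = 2591.5.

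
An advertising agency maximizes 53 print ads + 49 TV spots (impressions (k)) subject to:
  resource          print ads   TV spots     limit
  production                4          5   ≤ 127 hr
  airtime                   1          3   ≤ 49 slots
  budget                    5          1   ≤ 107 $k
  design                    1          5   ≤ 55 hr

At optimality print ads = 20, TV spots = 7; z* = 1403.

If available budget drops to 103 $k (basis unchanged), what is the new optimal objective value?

Check each constraint at x*: production 115/127 (slack 12); airtime 41/49 (slack 8); budget 107/107 (tight); design 55/55 (tight).
Slack constraints have shadow price 0 (complementary slackness).
Dual feasibility on the basic columns requires 5·y_budget + 1·y_design = 53, 1·y_budget + 5·y_design = 49.
Solving: y_budget = 9, y_design = 8.
Δz = y_budget·Δb = 9 × (-4) = -36, so new z* = 1403 − 36 = 1367.

1367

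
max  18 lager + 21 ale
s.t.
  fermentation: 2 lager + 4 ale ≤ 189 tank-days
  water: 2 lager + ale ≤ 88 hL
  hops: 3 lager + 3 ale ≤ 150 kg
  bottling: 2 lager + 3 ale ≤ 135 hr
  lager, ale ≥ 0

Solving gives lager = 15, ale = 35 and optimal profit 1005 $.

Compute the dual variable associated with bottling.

Binding: hops and bottling. Non-binding: fermentation (19 unused), water (23 unused).
By complementary slackness, y = 0 for the non-binding constraints.
The binding rows give the dual system: 3·y_hops + 2·y_bottling = 18 and 3·y_hops + 3·y_bottling = 21.
This yields shadow prices y_hops = 4, y_bottling = 3.
Shadow price of bottling = 3.

3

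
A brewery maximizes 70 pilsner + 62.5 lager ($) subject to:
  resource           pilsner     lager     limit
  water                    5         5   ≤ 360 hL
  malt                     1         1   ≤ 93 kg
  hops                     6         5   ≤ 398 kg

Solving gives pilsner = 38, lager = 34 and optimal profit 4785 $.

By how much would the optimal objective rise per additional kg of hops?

Check each constraint at x*: water 360/360 (tight); malt 72/93 (slack 21); hops 398/398 (tight).
Since malt is not tight, its dual is 0.
Dual feasibility on the basic columns requires 5·y_water + 6·y_hops = 70, 5·y_water + 5·y_hops = 62.5.
This yields shadow prices y_water = 5, y_hops = 7.5.
Shadow price of hops = 7.5.

7.5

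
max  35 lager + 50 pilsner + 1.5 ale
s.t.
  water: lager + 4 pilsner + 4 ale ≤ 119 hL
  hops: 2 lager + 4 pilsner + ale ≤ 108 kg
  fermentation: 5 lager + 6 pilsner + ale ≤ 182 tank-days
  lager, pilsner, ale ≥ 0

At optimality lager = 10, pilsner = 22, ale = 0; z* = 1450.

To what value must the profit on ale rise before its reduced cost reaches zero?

10

At the optimum: water uses 98 of 119 (slack = 21); hops uses 108 of 108 (binding); fermentation uses 182 of 182 (binding).
Slack constraints have shadow price 0 (complementary slackness).
The binding rows give the dual system: 2·y_hops + 5·y_fermentation = 35 and 4·y_hops + 6·y_fermentation = 50.
→ y_hops = 5 and y_fermentation = 5.
ale enters the basis when its profit ≥ yᵀa₃ = 5·1 + 5·1 = 10.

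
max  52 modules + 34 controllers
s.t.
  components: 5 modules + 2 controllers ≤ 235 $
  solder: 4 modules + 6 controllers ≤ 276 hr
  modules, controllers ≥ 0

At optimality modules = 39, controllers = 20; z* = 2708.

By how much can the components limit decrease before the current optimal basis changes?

143

Binding constraints: components, solder. The basis is B = [[5,2],[4,6]] with det 22.
Per unit decrease in components, x* moves by d = (-0.2727, 0.1818).
The basis stays optimal until modules reaches 0; allowable decrease = 143 $.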